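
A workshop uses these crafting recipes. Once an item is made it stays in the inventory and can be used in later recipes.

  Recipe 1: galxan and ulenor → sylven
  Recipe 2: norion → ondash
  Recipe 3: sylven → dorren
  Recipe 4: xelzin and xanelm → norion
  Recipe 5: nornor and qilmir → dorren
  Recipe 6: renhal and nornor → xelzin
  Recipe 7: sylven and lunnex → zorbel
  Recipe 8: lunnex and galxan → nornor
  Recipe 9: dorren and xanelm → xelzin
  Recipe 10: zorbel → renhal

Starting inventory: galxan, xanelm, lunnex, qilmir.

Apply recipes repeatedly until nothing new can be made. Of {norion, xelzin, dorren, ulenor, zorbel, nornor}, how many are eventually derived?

Using Recipe 8, lunnex and galxan make nornor.
nornor and qilmir → dorren (Recipe 5).
Using Recipe 9, dorren and xanelm make xelzin.
xelzin and xanelm → norion (Recipe 4).
norion: reached.
xelzin: reached.
dorren: reached.
No rule produces ulenor, and it is not given.
zorbel would need sylven and lunnex (Recipe 7), but sylven is never obtained.
nornor: reached.
Reached: norion, xelzin, dorren, and nornor — 4 of the 6.

4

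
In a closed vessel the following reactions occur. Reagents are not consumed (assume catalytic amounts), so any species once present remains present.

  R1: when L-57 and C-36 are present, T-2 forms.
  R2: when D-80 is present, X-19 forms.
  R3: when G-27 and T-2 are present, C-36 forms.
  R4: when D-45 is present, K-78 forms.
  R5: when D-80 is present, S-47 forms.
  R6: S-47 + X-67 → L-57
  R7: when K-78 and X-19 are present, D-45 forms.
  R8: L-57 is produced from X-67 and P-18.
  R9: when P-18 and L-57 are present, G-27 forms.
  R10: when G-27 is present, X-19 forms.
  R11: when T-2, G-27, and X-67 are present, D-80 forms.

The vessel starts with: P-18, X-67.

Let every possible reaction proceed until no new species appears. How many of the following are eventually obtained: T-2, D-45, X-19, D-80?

X-67 and P-18 present → L-57 forms (R8).
P-18 and L-57 present → G-27 forms (R9).
G-27 present → X-19 forms (R10).
T-2 would need L-57 and C-36 (R1), but C-36 never forms.
D-45 would need K-78 and X-19 (R7), but K-78 never forms.
X-19: reached.
D-80 would need T-2, G-27, and X-67 (R11), but T-2 never forms.
Reached: X-19 — 1 of the 4.

1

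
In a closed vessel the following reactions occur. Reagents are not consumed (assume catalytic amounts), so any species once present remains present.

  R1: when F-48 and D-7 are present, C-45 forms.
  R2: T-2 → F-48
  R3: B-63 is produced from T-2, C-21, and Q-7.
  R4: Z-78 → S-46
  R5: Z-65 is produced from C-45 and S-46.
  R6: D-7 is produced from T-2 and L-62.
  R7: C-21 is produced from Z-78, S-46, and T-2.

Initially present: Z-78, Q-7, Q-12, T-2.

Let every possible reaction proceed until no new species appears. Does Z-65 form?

Z-65 would need C-45 and S-46 (R5), but C-45 never forms.

No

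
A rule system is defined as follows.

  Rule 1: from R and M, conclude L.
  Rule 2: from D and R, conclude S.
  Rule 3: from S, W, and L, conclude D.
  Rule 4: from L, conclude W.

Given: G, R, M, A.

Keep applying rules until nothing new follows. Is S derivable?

No

S would need D and R (Rule 2), but D is never established.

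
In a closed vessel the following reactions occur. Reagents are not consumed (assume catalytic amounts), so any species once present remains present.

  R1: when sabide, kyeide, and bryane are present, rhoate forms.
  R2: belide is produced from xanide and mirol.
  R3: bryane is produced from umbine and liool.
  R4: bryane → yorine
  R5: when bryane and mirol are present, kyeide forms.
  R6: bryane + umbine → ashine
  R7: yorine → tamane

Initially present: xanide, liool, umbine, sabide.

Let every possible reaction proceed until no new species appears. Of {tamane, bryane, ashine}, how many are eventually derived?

3

umbine and liool present → bryane forms (R3).
bryane present → yorine forms (R4).
bryane and umbine present → ashine forms (R6).
yorine present → tamane forms (R7).
tamane: reached.
bryane: reached.
ashine: reached.
All 3 are reached.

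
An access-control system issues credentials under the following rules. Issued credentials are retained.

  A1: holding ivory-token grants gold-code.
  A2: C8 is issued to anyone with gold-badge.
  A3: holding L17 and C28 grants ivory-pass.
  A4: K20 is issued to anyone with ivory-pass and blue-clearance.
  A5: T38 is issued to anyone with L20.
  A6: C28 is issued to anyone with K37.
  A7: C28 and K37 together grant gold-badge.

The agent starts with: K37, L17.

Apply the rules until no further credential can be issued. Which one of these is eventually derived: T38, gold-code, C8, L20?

C8

Holding K37 grants C28 (A6).
Holding C28 and K37 grants gold-badge (A7).
Holding gold-badge grants C8 (A2).
gold-code would need ivory-token (A1), but ivory-token is never granted. T38 would need L20 (A5), but L20 is never granted. No rule produces L20, and it is not given.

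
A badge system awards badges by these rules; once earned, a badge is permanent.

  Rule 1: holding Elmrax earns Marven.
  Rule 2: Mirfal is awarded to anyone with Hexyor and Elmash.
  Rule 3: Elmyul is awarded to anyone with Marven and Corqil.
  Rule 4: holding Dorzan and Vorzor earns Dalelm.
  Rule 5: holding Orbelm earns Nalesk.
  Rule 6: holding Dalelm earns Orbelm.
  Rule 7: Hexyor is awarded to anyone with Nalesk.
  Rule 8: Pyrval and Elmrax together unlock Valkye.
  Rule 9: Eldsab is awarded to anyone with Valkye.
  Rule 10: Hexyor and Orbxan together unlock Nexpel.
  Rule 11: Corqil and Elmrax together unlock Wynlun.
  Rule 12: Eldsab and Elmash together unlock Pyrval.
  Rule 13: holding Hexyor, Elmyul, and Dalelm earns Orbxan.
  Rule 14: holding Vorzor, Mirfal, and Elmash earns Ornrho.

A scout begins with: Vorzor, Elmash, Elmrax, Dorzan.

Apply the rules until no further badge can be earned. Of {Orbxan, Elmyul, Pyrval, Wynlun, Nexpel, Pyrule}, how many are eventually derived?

Orbxan would need Hexyor, Elmyul, and Dalelm (Rule 13), but Elmyul is never earned.
Elmyul would need Marven and Corqil (Rule 3), but Corqil is never earned.
Pyrval would need Eldsab and Elmash (Rule 12), but Eldsab is never earned.
Wynlun would need Corqil and Elmrax (Rule 11), but Corqil is never earned.
Nexpel would need Hexyor and Orbxan (Rule 10), but Orbxan is never earned.
No rule produces Pyrule, and it is not given.
None of the 6 are reached.

0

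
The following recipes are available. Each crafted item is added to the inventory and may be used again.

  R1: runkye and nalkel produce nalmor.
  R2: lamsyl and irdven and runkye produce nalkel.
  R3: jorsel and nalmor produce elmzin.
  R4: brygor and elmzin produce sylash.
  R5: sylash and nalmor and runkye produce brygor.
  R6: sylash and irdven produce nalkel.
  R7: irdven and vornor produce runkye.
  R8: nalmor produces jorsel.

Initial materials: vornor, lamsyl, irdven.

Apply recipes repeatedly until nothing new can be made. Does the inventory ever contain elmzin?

Using R7, irdven and vornor make runkye.
lamsyl and irdven and runkye → nalkel (R2).
Using R1, runkye and nalkel make nalmor.
nalmor → jorsel (R8).
jorsel and nalmor → elmzin (R3).

Yes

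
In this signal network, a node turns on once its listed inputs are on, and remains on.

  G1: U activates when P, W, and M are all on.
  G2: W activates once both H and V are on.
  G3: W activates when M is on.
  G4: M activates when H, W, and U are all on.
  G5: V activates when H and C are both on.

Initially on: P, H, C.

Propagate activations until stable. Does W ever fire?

G5: H and C on → V on.
G2: H and V on → W on.

Yes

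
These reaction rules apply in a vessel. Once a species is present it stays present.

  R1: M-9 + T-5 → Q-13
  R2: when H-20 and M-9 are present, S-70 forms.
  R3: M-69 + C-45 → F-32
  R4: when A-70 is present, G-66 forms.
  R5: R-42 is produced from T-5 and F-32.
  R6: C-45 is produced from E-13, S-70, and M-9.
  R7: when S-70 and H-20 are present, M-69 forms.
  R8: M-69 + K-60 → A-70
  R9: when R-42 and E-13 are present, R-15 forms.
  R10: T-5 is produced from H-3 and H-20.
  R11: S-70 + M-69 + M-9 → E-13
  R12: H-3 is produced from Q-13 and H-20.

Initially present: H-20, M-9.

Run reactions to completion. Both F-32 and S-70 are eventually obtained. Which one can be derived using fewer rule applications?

S-70: H-20 and M-9 present → S-70 forms (R2). [1 rule application]
F-32: H-20 and M-9 present → S-70 forms (R2). S-70 and H-20 present → M-69 forms (R7). S-70, M-69, and M-9 present → E-13 forms (R11). E-13, S-70, and M-9 present → C-45 forms (R6). M-69 and C-45 present → F-32 forms (R3). [5 rule applications]
S-70 needs fewer.

S-70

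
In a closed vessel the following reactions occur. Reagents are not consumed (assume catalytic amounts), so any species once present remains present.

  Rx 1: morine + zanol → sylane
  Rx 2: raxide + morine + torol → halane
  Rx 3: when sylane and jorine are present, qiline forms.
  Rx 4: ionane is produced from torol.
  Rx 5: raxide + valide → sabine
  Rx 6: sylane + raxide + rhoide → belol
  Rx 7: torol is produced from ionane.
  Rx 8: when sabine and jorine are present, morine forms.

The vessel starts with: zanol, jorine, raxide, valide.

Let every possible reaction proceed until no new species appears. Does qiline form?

Yes

raxide and valide present → sabine forms (Rx 5).
sabine and jorine present → morine forms (Rx 8).
morine and zanol present → sylane forms (Rx 1).
sylane and jorine present → qiline forms (Rx 3).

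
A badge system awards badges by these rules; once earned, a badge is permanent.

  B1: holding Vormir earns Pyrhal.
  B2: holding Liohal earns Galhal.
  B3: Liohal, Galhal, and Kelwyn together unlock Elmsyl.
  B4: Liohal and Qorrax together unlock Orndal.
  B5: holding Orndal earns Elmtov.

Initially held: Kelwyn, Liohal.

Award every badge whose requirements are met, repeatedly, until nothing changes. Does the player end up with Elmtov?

No

Elmtov would need Orndal (B5), but Orndal is never earned.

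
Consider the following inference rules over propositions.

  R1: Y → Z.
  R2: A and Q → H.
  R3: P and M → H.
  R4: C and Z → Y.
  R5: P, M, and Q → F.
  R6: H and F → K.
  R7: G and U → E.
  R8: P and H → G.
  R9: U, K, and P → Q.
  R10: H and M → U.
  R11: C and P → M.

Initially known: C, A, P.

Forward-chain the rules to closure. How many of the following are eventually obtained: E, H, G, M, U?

5

C and P hold, so M follows (R11).
P and M hold, so H follows (R3).
From H and M, R10 gives U.
P and H hold, so G follows (R8).
G and U hold, so E follows (R7).
E: reached.
H: reached.
G: reached.
M: reached.
U: reached.
All 5 are reached.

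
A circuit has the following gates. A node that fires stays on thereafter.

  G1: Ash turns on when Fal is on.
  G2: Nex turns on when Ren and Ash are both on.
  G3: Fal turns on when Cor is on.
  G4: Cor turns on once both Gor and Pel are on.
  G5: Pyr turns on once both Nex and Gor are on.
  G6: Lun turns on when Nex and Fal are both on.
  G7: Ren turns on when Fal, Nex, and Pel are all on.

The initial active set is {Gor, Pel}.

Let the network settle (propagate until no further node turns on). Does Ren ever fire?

No

Ren would need Fal, Nex, and Pel (G7), but Nex never turns on.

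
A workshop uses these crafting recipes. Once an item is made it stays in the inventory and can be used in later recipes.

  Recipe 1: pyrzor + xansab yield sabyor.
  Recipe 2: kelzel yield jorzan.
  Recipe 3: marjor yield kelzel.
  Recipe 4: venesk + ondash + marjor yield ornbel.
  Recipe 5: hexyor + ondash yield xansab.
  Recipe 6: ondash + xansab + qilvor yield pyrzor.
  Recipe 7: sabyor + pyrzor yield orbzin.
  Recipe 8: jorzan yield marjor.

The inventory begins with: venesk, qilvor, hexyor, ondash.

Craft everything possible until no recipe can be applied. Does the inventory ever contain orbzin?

Using Recipe 5, hexyor and ondash make xansab.
ondash + xansab + qilvor → pyrzor (Recipe 6).
pyrzor + xansab → sabyor (Recipe 1).
sabyor + pyrzor → orbzin (Recipe 7).

Yes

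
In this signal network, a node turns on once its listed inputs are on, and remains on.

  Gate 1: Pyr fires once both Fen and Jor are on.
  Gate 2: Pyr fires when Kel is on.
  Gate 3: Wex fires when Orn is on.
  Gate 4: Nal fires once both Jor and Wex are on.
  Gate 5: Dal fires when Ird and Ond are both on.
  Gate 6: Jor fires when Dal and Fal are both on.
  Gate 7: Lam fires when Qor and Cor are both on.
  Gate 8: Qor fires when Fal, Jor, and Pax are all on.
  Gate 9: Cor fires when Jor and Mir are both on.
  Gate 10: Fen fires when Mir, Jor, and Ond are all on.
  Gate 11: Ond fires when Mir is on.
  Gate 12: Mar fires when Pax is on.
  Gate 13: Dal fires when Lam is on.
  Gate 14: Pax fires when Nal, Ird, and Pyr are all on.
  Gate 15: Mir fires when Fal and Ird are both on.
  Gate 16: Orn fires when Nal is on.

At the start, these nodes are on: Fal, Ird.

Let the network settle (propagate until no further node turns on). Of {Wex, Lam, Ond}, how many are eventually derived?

1

Fal and Ird are on, so Mir fires (Gate 15).
Mir is on, so Ond fires (Gate 11).
Wex would need Orn (Gate 3), but Orn never turns on.
Lam would need Qor and Cor (Gate 7), but Qor never turns on.
Ond: reached.
Reached: Ond — 1 of the 3.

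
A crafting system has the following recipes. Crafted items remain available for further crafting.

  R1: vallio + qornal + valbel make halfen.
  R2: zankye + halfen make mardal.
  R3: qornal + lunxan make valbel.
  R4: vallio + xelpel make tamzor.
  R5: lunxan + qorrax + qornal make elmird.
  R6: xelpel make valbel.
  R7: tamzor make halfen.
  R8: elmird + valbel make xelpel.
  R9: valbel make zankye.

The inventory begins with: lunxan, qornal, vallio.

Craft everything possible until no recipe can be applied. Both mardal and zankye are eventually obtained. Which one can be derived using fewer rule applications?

zankye: qornal + lunxan → valbel (R3). Using R9, valbel makes zankye. [2 rule applications]
mardal: Using R3, qornal and lunxan make valbel. Using R1, vallio, qornal, and valbel make halfen. valbel → zankye (R9). Using R2, zankye and halfen make mardal. [4 rule applications]
zankye needs fewer.

zankye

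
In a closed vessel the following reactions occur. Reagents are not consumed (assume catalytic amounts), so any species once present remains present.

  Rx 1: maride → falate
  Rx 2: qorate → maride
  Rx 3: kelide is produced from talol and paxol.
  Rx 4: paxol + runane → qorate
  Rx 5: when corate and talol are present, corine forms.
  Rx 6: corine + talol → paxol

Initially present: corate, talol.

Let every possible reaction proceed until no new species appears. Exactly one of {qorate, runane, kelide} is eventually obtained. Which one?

kelide

corate and talol present → corine forms (Rx 5).
corine and talol present → paxol forms (Rx 6).
talol and paxol present → kelide forms (Rx 3).
qorate would need paxol and runane (Rx 4), but runane never forms. No rule produces runane, and it is not given.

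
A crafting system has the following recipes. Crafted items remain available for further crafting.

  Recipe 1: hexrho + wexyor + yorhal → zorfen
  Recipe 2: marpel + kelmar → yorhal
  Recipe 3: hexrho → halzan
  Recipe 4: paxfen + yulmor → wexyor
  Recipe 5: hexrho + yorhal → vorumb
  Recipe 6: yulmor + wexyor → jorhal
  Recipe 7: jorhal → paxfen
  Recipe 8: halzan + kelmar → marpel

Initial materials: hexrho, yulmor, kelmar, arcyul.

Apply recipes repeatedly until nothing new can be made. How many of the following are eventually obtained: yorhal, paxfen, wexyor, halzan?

2

Using Recipe 3, hexrho makes halzan.
Using Recipe 8, halzan and kelmar make marpel.
Using Recipe 2, marpel and kelmar make yorhal.
yorhal: reached.
paxfen would need jorhal (Recipe 7), but jorhal is never obtained.
wexyor would need paxfen and yulmor (Recipe 4), but paxfen is never obtained.
halzan: reached.
Reached: yorhal and halzan — 2 of the 4.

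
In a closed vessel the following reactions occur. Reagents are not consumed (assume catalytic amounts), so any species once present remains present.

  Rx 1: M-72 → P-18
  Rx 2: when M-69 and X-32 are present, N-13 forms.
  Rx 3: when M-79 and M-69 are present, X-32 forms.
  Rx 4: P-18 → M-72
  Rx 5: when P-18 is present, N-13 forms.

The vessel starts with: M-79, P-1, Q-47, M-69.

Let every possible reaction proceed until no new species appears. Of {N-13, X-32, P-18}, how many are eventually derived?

2

M-79 and M-69 present → X-32 forms (Rx 3).
M-69 and X-32 present → N-13 forms (Rx 2).
N-13: reached.
X-32: reached.
P-18 would need M-72 (Rx 1), but M-72 never forms.
Reached: N-13 and X-32 — 2 of the 3.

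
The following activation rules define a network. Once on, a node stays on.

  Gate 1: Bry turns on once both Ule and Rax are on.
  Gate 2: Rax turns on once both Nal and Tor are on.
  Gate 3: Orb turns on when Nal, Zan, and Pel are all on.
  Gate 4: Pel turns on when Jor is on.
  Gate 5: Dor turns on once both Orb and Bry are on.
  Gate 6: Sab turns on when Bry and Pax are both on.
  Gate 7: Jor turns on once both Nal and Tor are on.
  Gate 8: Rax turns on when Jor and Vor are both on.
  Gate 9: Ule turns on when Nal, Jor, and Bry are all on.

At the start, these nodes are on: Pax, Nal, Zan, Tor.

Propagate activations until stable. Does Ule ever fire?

No

Ule would need Nal, Jor, and Bry (Gate 9), but Bry never turns on.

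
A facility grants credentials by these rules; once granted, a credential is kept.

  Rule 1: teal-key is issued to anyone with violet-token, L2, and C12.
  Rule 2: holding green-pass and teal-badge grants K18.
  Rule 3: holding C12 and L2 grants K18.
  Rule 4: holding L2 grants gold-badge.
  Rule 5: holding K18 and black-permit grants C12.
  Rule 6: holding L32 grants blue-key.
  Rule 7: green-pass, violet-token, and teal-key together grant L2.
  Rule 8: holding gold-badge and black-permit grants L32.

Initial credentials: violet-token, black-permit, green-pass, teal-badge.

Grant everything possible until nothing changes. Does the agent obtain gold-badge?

gold-badge would need L2 (Rule 4), but L2 is never granted.

No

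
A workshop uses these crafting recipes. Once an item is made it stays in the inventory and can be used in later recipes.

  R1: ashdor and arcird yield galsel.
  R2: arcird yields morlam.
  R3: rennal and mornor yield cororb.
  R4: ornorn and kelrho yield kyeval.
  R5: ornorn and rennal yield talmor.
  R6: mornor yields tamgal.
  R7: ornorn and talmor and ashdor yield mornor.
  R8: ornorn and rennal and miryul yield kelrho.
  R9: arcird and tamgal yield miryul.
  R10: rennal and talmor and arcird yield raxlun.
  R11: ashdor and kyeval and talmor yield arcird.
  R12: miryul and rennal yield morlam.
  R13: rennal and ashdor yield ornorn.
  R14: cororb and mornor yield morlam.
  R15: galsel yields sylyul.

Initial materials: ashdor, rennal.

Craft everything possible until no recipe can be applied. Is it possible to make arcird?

arcird would need ashdor, kyeval, and talmor (R11), but kyeval is never obtained.

No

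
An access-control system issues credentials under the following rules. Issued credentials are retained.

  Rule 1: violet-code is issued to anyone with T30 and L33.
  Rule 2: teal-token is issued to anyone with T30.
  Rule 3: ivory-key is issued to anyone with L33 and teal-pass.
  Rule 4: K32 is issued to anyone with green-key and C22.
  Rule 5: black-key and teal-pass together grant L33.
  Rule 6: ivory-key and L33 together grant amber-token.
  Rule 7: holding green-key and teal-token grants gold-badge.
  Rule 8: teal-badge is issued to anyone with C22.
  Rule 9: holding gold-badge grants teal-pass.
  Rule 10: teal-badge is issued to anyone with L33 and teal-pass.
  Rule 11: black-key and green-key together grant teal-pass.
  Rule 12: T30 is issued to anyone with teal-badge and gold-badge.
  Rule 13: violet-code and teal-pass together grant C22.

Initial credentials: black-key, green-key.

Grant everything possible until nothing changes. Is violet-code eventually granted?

No

violet-code would need T30 and L33 (Rule 1), but T30 is never granted.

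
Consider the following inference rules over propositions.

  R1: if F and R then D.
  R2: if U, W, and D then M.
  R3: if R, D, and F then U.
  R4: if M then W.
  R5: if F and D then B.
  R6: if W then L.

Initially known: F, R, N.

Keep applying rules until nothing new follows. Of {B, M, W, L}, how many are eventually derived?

1

From F and R, R1 gives D.
From F and D, R5 gives B.
B: reached.
M would need U, W, and D (R2), but W is never established.
W would need M (R4), but M is never established.
L would need W (R6), but W is never established.
Reached: B — 1 of the 4.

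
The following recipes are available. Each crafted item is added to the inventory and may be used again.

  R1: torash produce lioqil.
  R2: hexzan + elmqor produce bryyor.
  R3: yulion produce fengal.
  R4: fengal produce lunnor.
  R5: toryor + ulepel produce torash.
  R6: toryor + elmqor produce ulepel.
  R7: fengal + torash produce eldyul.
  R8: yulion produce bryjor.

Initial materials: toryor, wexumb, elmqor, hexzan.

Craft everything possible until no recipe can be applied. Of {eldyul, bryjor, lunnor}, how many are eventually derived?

eldyul would need fengal and torash (R7), but fengal is never obtained.
bryjor would need yulion (R8), but yulion is never obtained.
lunnor would need fengal (R4), but fengal is never obtained.
None of the 3 are reached.

0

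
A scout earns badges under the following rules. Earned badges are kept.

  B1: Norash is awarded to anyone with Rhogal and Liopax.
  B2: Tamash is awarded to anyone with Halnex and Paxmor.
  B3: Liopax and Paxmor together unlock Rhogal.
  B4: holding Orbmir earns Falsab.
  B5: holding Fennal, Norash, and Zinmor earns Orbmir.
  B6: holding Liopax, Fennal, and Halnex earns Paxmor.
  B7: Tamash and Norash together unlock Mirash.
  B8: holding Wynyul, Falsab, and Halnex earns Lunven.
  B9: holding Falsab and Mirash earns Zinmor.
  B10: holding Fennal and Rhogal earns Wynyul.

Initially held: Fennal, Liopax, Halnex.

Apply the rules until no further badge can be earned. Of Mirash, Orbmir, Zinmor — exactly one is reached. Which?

With Liopax, Fennal, and Halnex, Paxmor is earned (B6).
With Liopax and Paxmor, Rhogal is earned (B3).
With Halnex and Paxmor, Tamash is earned (B2).
With Rhogal and Liopax, Norash is earned (B1).
With Tamash and Norash, Mirash is earned (B7).
Zinmor would need Falsab and Mirash (B9), but Falsab is never earned. Orbmir would need Fennal, Norash, and Zinmor (B5), but Zinmor is never earned.

Mirash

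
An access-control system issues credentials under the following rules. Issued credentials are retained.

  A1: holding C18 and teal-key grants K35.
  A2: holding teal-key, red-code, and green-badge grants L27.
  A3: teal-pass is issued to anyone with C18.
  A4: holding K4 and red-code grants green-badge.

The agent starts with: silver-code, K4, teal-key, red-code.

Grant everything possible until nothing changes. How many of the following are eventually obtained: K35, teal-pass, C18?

K35 would need C18 and teal-key (A1), but C18 is never granted.
teal-pass would need C18 (A3), but C18 is never granted.
No rule produces C18, and it is not given.
None of the 3 are reached.

0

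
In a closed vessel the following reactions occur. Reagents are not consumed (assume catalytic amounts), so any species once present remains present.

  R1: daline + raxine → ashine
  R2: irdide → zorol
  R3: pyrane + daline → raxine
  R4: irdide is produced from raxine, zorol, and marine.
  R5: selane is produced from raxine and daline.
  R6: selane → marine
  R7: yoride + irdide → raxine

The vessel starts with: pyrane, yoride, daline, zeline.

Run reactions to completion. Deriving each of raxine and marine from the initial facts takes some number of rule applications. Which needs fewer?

raxine

raxine: pyrane and daline present → raxine forms (R3). [1 rule application]
marine: pyrane and daline present → raxine forms (R3). raxine and daline present → selane forms (R5). selane present → marine forms (R6). [3 rule applications]
raxine needs fewer.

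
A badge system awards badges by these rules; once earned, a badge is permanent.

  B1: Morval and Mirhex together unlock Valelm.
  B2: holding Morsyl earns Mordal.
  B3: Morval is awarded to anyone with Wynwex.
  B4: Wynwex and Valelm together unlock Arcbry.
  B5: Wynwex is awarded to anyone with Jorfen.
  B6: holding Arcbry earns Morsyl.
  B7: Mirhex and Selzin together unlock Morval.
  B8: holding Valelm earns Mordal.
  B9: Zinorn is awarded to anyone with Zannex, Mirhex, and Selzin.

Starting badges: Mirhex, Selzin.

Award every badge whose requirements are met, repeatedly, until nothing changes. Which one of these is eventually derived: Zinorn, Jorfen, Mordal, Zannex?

Mordal

With Mirhex and Selzin, Morval is earned (B7).
With Morval and Mirhex, Valelm is earned (B1).
With Valelm, Mordal is earned (B8).
No rule produces Jorfen, and it is not given. Zinorn would need Zannex, Mirhex, and Selzin (B9), but Zannex is never earned. No rule produces Zannex, and it is not given.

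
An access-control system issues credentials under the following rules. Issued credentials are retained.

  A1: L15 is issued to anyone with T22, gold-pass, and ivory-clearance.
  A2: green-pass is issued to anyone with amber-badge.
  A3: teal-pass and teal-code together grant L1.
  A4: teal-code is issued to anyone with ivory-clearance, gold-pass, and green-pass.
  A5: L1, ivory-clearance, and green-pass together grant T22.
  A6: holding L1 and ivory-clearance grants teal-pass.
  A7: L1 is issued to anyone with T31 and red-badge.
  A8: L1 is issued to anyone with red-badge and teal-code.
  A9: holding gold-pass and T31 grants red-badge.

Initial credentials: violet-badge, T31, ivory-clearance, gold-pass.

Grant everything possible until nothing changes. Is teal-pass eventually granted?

Yes

Holding gold-pass and T31 grants red-badge (A9).
Holding T31 and red-badge grants L1 (A7).
Holding L1 and ivory-clearance grants teal-pass (A6).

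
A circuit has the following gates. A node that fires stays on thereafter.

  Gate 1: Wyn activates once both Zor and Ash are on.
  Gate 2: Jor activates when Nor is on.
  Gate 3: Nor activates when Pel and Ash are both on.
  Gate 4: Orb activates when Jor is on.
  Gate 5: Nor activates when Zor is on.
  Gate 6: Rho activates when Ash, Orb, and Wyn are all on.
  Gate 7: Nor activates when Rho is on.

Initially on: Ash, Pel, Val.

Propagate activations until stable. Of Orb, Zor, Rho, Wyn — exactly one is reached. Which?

Orb

Pel and Ash are on, so Nor activates (Gate 3).
Gate 2: Nor on → Jor on.
Jor is on, so Orb activates (Gate 4).
No rule produces Zor, and it is not given. Rho would need Ash, Orb, and Wyn (Gate 6), but Wyn never turns on. Wyn would need Zor and Ash (Gate 1), but Zor never turns on.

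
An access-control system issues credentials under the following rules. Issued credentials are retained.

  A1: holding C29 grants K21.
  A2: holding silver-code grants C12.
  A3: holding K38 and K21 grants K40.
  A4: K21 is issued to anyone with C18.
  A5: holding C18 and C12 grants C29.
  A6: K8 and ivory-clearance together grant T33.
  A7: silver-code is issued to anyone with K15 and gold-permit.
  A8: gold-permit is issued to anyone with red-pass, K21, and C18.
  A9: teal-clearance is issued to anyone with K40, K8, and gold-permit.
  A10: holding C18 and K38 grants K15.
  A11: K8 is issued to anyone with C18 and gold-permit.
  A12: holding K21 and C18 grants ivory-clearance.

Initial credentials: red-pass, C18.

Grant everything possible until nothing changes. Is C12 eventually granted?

No

C12 would need silver-code (A2), but silver-code is never granted.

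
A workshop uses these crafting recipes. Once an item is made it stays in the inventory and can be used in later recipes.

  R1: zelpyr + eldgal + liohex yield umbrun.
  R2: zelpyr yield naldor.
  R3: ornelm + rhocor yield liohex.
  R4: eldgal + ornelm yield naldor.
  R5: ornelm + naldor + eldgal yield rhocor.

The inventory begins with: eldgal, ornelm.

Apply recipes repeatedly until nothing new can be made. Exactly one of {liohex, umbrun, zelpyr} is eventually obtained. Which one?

liohex

eldgal + ornelm → naldor (R4).
ornelm + naldor + eldgal → rhocor (R5).
Using R3, ornelm and rhocor make liohex.
No rule produces zelpyr, and it is not given. umbrun would need zelpyr, eldgal, and liohex (R1), but zelpyr is never obtained.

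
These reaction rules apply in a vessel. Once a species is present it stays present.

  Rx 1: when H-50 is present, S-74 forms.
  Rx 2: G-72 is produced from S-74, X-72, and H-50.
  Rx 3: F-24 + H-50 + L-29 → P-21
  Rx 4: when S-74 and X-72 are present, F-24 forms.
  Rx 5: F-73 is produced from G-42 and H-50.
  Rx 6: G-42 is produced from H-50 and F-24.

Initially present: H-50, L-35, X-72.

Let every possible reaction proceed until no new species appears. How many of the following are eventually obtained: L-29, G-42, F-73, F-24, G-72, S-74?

5

H-50 present → S-74 forms (Rx 1).
S-74 and X-72 present → F-24 forms (Rx 4).
S-74, X-72, and H-50 present → G-72 forms (Rx 2).
H-50 and F-24 present → G-42 forms (Rx 6).
G-42 and H-50 present → F-73 forms (Rx 5).
No rule produces L-29, and it is not given.
G-42: reached.
F-73: reached.
F-24: reached.
G-72: reached.
S-74: reached.
Reached: G-42, F-73, F-24, G-72, and S-74 — 5 of the 6.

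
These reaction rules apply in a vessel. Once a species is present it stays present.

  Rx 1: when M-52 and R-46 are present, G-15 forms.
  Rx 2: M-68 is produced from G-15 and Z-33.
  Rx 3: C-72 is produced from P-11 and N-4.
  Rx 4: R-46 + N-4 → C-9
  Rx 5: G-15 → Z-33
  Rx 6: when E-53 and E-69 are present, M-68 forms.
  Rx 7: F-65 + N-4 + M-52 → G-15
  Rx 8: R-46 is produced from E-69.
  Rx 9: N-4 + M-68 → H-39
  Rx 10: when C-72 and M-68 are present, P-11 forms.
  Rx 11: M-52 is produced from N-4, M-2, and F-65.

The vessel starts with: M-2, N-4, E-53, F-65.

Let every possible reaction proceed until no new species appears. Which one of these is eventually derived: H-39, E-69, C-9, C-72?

H-39

N-4, M-2, and F-65 present → M-52 forms (Rx 11).
F-65, N-4, and M-52 present → G-15 forms (Rx 7).
G-15 present → Z-33 forms (Rx 5).
G-15 and Z-33 present → M-68 forms (Rx 2).
N-4 and M-68 present → H-39 forms (Rx 9).
C-9 would need R-46 and N-4 (Rx 4), but R-46 never forms. No rule produces E-69, and it is not given. C-72 would need P-11 and N-4 (Rx 3), but P-11 never forms.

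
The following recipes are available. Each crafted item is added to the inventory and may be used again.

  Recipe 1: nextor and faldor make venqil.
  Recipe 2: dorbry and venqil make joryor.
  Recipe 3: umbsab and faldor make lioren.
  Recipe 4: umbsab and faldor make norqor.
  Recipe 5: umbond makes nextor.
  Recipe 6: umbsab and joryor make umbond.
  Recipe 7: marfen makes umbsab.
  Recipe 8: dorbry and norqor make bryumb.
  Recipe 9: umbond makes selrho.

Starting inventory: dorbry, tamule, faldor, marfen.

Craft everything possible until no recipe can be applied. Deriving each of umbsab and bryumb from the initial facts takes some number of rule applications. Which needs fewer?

umbsab: Using Recipe 7, marfen makes umbsab. [1 rule application]
bryumb: marfen → umbsab (Recipe 7). umbsab and faldor → norqor (Recipe 4). dorbry and norqor → bryumb (Recipe 8). [3 rule applications]
umbsab needs fewer.

umbsab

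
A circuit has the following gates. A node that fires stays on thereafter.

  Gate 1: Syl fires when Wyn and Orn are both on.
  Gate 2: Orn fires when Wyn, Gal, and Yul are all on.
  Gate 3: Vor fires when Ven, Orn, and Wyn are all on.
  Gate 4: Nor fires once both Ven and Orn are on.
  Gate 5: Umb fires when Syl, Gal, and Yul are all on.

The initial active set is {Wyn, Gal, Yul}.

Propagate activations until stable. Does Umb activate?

Gate 2: Wyn, Gal, and Yul on → Orn on.
Wyn and Orn are on, so Syl fires (Gate 1).
Gate 5: Syl, Gal, and Yul on → Umb on.

Yes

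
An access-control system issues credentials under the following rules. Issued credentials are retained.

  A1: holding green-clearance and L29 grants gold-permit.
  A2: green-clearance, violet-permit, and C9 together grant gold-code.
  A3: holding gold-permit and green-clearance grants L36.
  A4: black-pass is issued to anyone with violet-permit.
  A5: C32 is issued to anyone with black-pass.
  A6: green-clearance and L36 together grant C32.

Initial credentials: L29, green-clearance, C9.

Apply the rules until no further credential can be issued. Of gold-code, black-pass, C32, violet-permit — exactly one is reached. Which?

C32

Holding green-clearance and L29 grants gold-permit (A1).
Holding gold-permit and green-clearance grants L36 (A3).
Holding green-clearance and L36 grants C32 (A6).
black-pass would need violet-permit (A4), but violet-permit is never granted. No rule produces violet-permit, and it is not given. gold-code would need green-clearance, violet-permit, and C9 (A2), but violet-permit is never granted.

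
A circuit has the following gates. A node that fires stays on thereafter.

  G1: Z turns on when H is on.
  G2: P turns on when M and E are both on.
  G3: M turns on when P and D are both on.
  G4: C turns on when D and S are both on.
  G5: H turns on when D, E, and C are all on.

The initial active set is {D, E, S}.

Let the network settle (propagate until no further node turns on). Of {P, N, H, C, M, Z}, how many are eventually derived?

D and S are on, so C turns on (G4).
D, E, and C are on, so H turns on (G5).
G1: H on → Z on.
P would need M and E (G2), but M never turns on.
No rule produces N, and it is not given.
H: reached.
C: reached.
M would need P and D (G3), but P never turns on.
Z: reached.
Reached: H, C, and Z — 3 of the 6.

3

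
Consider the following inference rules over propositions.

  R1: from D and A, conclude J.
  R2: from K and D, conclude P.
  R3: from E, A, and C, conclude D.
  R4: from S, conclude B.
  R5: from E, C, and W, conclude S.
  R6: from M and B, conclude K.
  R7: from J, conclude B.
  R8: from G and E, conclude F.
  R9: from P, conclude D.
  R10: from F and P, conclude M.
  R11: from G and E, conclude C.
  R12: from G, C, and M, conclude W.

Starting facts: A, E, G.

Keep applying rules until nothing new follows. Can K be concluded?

No

K would need M and B (R6), but M is never established.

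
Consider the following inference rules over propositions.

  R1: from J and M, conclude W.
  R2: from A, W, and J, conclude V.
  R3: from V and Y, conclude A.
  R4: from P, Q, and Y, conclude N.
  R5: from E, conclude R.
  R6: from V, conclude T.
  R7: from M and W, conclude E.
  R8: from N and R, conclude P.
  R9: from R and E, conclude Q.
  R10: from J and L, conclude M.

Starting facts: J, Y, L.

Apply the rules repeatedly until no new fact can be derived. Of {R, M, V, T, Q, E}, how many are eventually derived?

J and L hold, so M follows (R10).
From J and M, R1 gives W.
M and W hold, so E follows (R7).
E holds, so R follows (R5).
From R and E, R9 gives Q.
R: reached.
M: reached.
V would need A, W, and J (R2), but A is never established.
T would need V (R6), but V is never established.
Q: reached.
E: reached.
Reached: R, M, Q, and E — 4 of the 6.

4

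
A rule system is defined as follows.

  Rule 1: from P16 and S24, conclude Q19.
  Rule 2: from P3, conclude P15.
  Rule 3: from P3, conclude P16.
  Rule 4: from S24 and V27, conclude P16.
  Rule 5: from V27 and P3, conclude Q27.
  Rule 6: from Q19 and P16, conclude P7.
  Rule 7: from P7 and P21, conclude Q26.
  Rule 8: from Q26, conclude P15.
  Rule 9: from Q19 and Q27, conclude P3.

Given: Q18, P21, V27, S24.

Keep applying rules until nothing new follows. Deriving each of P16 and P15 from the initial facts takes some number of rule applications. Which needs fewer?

P16

P16: From S24 and V27, Rule 4 gives P16. [1 rule application]
P15: From S24 and V27, Rule 4 gives P16. From P16 and S24, Rule 1 gives Q19. From Q19 and P16, Rule 6 gives P7. From P7 and P21, Rule 7 gives Q26. From Q26, Rule 8 gives P15. [5 rule applications]
P16 needs fewer.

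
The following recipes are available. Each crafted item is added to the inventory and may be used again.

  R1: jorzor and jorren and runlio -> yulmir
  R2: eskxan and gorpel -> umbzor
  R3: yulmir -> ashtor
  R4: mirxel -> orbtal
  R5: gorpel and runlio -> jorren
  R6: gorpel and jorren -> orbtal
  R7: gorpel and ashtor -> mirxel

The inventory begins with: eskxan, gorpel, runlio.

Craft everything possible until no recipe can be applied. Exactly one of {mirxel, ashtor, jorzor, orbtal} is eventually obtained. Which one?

orbtal

Using R5, gorpel and runlio make jorren.
gorpel and jorren -> orbtal (R6).
mirxel would need gorpel and ashtor (R7), but ashtor is never obtained. ashtor would need yulmir (R3), but yulmir is never obtained. No rule produces jorzor, and it is not given.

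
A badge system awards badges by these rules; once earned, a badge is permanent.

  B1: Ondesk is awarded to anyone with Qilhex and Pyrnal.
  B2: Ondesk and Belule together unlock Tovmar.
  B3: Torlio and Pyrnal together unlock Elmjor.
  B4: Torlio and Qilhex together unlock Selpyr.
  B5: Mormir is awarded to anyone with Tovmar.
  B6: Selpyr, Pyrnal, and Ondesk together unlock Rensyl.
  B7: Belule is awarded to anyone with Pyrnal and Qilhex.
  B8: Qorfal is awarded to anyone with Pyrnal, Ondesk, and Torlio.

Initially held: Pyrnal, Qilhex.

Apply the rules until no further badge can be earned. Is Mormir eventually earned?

With Qilhex and Pyrnal, Ondesk is earned (B1).
With Pyrnal and Qilhex, Belule is earned (B7).
With Ondesk and Belule, Tovmar is earned (B2).
With Tovmar, Mormir is earned (B5).

Yes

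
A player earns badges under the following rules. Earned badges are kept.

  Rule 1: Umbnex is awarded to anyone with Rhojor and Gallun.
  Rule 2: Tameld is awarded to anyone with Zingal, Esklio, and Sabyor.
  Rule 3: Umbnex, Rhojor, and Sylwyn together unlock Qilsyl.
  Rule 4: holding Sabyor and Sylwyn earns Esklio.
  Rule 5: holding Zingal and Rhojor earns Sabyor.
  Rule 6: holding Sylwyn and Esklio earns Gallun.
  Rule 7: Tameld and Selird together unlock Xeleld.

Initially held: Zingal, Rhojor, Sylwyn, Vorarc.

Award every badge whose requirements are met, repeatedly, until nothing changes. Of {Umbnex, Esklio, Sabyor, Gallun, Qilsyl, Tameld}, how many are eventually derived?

With Zingal and Rhojor, Sabyor is earned (Rule 5).
With Sabyor and Sylwyn, Esklio is earned (Rule 4).
With Sylwyn and Esklio, Gallun is earned (Rule 6).
With Zingal, Esklio, and Sabyor, Tameld is earned (Rule 2).
With Rhojor and Gallun, Umbnex is earned (Rule 1).
With Umbnex, Rhojor, and Sylwyn, Qilsyl is earned (Rule 3).
Umbnex: reached.
Esklio: reached.
Sabyor: reached.
Gallun: reached.
Qilsyl: reached.
Tameld: reached.
All 6 are reached.

6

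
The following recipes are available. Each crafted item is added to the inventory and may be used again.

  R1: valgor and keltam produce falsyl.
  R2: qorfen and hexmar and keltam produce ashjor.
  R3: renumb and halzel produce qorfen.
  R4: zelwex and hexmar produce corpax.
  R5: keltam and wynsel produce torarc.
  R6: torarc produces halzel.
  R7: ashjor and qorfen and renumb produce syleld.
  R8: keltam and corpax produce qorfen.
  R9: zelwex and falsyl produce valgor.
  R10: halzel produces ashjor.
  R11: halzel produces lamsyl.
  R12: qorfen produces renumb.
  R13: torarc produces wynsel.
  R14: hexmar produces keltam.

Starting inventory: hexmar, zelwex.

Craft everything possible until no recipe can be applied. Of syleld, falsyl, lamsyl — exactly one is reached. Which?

Using R4, zelwex and hexmar make corpax.
hexmar → keltam (R14).
Using R8, keltam and corpax make qorfen.
qorfen → renumb (R12).
qorfen and hexmar and keltam → ashjor (R2).
ashjor and qorfen and renumb → syleld (R7).
lamsyl would need halzel (R11), but halzel is never obtained. falsyl would need valgor and keltam (R1), but valgor is never obtained.

syleld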